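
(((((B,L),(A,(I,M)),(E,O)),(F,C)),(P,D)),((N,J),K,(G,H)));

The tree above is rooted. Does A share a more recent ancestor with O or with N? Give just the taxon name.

O

The MRCA of A and O subtends ((B,L),(A,(I,M)),(E,O)) (7 taxa).
The MRCA of A and N is the root, subtending the entire tree (16 taxa).
The first is nested inside the second, so A shares a more recent common ancestor with O.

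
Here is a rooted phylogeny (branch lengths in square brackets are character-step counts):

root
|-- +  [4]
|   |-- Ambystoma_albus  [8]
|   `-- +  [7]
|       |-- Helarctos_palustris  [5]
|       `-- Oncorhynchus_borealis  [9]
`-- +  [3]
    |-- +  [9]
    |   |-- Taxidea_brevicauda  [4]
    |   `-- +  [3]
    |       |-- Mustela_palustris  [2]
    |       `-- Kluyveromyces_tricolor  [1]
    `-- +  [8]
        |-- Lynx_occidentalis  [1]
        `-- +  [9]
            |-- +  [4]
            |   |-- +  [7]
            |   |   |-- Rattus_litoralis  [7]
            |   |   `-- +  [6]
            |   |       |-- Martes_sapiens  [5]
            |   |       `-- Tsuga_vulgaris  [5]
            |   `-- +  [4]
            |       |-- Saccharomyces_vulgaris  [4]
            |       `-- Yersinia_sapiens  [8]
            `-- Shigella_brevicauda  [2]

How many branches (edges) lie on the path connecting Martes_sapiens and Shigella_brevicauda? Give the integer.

The MRCA of Martes_sapiens and Shigella_brevicauda is the node subtending (((Rattus_litoralis,(Martes_sapiens,Tsuga_vulgaris)),(Saccharomyces_vulgaris,Yersinia_sapiens)),Shigella_brevicauda).
From Martes_sapiens up to that node: 4 branches. From Shigella_brevicauda up to the same node: 1 branch. Total: 4 + 1 = 5.

5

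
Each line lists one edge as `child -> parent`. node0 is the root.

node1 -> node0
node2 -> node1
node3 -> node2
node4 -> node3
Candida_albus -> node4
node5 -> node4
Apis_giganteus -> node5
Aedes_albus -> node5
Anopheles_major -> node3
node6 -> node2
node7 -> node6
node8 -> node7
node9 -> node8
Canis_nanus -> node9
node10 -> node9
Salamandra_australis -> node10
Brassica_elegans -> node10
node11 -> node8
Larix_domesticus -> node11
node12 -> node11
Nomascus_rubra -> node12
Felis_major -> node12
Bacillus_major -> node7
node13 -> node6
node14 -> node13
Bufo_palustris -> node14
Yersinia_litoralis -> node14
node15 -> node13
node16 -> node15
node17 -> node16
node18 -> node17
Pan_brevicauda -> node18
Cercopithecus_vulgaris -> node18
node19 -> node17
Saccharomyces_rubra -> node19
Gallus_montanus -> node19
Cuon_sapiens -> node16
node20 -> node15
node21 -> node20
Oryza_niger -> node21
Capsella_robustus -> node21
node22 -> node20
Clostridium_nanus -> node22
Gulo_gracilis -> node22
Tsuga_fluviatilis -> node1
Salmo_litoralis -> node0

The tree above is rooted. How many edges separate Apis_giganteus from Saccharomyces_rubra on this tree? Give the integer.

The MRCA of Apis_giganteus and Saccharomyces_rubra is the node subtending (((Candida_albus,(Apis_giganteus,Aedes_albus)),Anopheles_major),((((Canis_nanus,(Salamandra_australis,Brassica_elegans)),(Larix_domesticus,(Nomascus_rubra,Felis_major))),Bacillus_major),((Bufo_palustris,Yersinia_litoralis),((((Pan_brevicauda,Cercopithecus_vulgaris),(Saccharomyces_rubra,Gallus_montanus)),Cuon_sapiens),((Oryza_niger,Capsella_robustus),(Clostridium_nanus,Gulo_gracilis)))))).
From Apis_giganteus up to that node: 4 branches. From Saccharomyces_rubra up to the same node: 7 branches. Total: 4 + 7 = 11.

11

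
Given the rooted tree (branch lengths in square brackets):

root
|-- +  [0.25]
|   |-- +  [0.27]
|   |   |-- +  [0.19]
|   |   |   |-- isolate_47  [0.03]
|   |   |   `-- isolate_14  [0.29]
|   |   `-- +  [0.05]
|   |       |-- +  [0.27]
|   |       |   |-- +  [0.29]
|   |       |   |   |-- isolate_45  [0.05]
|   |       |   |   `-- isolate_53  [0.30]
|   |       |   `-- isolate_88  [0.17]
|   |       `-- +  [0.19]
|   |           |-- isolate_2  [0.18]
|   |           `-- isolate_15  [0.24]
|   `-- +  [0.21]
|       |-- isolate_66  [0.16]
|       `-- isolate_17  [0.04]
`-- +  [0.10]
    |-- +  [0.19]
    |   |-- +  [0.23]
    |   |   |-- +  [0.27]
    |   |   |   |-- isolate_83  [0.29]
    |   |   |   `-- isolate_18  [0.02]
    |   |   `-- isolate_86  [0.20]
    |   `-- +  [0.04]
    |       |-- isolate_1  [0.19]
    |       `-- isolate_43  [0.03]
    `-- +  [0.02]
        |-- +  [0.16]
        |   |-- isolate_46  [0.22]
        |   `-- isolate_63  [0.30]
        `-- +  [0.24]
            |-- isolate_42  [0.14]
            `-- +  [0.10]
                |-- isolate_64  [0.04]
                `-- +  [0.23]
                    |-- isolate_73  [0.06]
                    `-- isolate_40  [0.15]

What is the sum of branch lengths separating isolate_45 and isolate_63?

1.76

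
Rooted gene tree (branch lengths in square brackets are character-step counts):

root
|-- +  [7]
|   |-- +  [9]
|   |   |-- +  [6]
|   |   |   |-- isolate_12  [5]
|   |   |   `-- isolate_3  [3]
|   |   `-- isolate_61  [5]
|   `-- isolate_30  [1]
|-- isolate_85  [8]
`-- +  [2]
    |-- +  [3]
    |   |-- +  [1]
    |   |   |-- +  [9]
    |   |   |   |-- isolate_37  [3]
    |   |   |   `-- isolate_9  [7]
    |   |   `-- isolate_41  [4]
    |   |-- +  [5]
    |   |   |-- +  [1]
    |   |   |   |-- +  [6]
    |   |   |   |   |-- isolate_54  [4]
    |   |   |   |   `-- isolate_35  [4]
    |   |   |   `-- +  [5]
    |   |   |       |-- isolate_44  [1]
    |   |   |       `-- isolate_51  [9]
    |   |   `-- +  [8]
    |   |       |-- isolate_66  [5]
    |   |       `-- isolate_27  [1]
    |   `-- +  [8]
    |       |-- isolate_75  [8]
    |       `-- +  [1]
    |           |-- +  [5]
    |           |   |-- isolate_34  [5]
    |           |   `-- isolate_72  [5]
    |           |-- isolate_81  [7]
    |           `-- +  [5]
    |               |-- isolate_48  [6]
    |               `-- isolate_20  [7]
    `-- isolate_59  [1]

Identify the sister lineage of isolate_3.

isolate_3 attaches to the tree at the node subtending (isolate_12,isolate_3).
The other lineage descending from that same node — the sister group — is the single tip isolate_12.

isolate_12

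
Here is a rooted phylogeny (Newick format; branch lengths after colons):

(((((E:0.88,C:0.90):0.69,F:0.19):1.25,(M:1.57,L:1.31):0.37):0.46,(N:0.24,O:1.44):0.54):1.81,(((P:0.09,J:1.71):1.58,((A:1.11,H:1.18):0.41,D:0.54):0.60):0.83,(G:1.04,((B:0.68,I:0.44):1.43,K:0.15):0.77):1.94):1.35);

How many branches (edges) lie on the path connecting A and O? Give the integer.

8

The MRCA of A and O is the root of the tree.
From A up to that node: 5 branches. From O up to the same node: 3 branches. Total: 5 + 3 = 8.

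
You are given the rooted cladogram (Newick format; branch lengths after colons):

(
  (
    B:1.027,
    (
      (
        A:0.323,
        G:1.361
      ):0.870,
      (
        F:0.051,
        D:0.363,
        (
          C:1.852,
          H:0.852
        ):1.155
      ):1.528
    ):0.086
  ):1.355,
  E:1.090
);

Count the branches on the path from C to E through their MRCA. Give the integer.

The MRCA of C and E is the root of the tree.
From C up to that node: 5 branches. From E up to the same node: 1 branch. Total: 5 + 1 = 6.

6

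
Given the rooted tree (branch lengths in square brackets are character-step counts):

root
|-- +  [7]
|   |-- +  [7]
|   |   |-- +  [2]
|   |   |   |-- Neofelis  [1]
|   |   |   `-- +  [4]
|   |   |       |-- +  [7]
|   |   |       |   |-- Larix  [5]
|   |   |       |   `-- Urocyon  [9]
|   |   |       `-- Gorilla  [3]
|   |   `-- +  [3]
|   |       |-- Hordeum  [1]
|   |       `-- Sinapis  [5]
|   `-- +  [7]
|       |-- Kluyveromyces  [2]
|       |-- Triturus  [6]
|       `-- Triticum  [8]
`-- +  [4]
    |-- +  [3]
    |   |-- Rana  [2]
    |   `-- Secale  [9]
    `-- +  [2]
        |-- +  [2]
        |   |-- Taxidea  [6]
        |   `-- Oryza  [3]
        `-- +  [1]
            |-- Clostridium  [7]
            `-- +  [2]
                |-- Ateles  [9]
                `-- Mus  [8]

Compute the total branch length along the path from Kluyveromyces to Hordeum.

20

The path runs Kluyveromyces → … → MRCA → … → Hordeum; the MRCA is the node subtending (((Neofelis,((Larix,Urocyon),Gorilla)),(Hordeum,Sinapis)),(Kluyveromyces,Triturus,Triticum)).
Branch lengths along that path: 2 + 7 + 7 + 3 + 1 = 20.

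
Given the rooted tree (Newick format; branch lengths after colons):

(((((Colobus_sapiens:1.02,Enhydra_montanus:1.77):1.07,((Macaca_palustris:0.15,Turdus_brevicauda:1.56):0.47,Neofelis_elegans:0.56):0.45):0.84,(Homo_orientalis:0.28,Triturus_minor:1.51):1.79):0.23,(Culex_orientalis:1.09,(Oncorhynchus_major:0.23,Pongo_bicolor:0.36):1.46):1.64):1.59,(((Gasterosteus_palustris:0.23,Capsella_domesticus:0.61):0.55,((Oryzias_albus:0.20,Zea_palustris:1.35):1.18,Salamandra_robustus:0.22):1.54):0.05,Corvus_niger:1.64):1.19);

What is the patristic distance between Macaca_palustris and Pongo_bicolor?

5.60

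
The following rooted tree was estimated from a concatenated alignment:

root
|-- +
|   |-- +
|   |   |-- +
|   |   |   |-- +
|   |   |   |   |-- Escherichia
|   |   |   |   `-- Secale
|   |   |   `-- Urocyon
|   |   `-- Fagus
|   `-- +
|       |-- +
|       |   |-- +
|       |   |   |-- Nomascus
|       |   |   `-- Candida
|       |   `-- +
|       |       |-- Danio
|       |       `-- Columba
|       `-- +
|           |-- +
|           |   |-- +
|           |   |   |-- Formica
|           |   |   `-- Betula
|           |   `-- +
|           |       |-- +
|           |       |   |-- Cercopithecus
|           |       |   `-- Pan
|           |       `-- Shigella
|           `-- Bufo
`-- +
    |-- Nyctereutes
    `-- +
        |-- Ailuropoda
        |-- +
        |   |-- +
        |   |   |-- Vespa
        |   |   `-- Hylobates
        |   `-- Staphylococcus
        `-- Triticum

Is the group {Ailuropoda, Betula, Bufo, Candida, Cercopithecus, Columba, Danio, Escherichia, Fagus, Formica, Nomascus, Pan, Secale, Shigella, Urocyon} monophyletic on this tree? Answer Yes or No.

No

The MRCA of the listed taxa is the root, so the smallest clade containing them is the whole tree.
That clade also contains Hylobates, Nyctereutes, Staphylococcus, Triticum, Vespa, which are not in the proposed group, so the group is not monophyletic.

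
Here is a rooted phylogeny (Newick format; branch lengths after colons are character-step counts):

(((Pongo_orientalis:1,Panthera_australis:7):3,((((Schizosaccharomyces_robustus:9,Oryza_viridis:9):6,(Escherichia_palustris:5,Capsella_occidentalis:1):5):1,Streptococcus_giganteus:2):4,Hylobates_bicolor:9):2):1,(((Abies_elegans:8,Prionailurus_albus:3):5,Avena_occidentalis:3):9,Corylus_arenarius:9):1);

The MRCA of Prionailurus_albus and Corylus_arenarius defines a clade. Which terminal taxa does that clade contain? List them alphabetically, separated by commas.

Tracing Prionailurus_albus: it sits inside (Abies_elegans,Prionailurus_albus).
Tracing Corylus_arenarius: it sits inside (((Abies_elegans,Prionailurus_albus),Avena_occidentalis),Corylus_arenarius).
The smallest clade enclosing both is (((Abies_elegans,Prionailurus_albus),Avena_occidentalis),Corylus_arenarius); the answer is its 4 terminal taxa in alphabetical order.

Abies_elegans, Avena_occidentalis, Corylus_arenarius, Prionailurus_albus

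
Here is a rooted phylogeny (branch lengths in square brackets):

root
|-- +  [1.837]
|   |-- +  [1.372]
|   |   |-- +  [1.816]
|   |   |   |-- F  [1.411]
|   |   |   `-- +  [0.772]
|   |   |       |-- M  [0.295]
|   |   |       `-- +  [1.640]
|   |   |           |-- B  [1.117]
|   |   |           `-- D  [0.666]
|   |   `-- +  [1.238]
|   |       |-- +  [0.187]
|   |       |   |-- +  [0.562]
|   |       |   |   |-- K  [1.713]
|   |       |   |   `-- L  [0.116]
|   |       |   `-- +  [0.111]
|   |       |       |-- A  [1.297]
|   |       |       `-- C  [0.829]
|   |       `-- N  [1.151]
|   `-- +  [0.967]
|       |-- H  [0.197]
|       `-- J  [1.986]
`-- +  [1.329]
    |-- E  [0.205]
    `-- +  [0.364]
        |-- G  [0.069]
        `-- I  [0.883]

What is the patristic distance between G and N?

7.360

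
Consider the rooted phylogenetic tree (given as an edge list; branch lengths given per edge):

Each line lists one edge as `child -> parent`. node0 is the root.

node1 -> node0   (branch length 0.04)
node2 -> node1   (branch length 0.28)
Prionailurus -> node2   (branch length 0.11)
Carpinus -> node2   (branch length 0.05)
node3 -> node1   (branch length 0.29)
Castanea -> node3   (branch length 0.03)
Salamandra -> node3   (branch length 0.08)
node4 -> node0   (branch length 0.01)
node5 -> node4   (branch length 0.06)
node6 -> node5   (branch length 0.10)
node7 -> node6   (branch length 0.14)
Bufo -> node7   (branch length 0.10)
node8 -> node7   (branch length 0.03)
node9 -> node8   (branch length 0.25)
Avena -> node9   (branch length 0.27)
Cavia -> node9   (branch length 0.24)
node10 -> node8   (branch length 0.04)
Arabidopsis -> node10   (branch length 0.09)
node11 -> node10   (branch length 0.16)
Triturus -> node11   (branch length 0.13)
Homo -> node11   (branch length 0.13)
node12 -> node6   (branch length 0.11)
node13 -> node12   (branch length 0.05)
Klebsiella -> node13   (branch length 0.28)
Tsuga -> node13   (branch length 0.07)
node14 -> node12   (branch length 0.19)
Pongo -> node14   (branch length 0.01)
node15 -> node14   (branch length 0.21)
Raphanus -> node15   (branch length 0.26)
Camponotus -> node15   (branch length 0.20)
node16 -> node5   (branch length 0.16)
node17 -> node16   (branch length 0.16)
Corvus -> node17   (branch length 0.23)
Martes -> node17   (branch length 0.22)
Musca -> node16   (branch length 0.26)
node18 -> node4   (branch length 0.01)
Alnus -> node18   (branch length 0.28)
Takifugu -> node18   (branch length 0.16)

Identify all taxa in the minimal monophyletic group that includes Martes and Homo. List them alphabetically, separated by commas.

Tracing Martes: it sits inside (Corvus,Martes).
Tracing Homo: it sits inside (Triturus,Homo).
The smallest clade enclosing both is (((Bufo,((Avena,Cavia),(Arabidopsis,(Triturus,Homo)))),((Klebsiella,Tsuga),(Pongo,(Raphanus,Camponotus)))),((Corvus,Martes),Musca)); the answer is its 14 terminal taxa in alphabetical order.

Arabidopsis, Avena, Bufo, Camponotus, Cavia, Corvus, Homo, Klebsiella, Martes, Musca, Pongo, Raphanus, Triturus, Tsuga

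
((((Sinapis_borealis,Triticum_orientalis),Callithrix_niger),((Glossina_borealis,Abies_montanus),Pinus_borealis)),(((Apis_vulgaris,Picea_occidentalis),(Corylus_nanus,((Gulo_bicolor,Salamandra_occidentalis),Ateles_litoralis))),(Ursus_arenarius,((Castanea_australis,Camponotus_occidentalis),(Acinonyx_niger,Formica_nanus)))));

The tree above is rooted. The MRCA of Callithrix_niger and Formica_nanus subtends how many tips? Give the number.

17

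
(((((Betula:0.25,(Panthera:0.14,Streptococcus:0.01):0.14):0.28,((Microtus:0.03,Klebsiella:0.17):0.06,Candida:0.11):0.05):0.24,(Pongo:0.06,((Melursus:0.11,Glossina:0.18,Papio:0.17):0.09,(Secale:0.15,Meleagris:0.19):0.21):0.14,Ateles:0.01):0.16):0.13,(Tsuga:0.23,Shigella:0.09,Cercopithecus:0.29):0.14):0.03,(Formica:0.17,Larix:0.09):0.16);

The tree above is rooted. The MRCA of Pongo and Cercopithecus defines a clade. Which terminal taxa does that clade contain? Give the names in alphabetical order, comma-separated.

Ateles, Betula, Candida, Cercopithecus, Glossina, Klebsiella, Meleagris, Melursus, Microtus, Panthera, Papio, Pongo, Secale, Shigella, Streptococcus, Tsuga

Tracing Pongo: it sits inside (Pongo,((Melursus,Glossina,Papio),(Secale,Meleagris)),Ateles).
Tracing Cercopithecus: it sits inside (Tsuga,Shigella,Cercopithecus).
The smallest clade enclosing both is ((((Betula,(Panthera,Streptococcus)),((Microtus,Klebsiella),Candida)),(Pongo,((Melursus,Glossina,Papio),(Secale,Meleagris)),Ateles)),(Tsuga,Shigella,Cercopithecus)); the answer is its 16 terminal taxa in alphabetical order.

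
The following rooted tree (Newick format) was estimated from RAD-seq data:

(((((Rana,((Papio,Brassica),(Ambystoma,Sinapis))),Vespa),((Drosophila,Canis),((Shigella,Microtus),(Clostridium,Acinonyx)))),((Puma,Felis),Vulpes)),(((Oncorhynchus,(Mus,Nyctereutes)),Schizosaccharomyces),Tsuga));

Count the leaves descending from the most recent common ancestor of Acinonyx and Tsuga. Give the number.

20

The MRCA of Acinonyx and Tsuga is the root, so the clade is the entire tree.
That clade contains 20 terminal taxa: Acinonyx, Ambystoma, Brassica, Canis, Clostridium, Drosophila, Felis, Microtus, Mus, Nyctereutes, Oncorhynchus, Papio, Puma, Rana, Schizosaccharomyces, Shigella, Sinapis, Tsuga, Vespa, Vulpes.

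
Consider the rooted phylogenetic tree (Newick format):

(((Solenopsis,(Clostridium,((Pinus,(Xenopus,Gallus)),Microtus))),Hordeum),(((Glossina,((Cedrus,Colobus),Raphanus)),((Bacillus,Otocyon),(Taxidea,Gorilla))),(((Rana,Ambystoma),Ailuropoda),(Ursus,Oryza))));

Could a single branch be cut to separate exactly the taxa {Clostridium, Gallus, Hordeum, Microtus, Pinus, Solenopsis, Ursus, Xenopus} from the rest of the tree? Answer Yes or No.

No

The MRCA of the listed taxa is the root, so the smallest clade containing them is the whole tree.
That clade also contains Ailuropoda, Ambystoma, Bacillus, Cedrus, Colobus, Glossina, Gorilla, Oryza, Otocyon, Rana, Raphanus, Taxidea, which are not in the proposed group, so the group is not monophyletic.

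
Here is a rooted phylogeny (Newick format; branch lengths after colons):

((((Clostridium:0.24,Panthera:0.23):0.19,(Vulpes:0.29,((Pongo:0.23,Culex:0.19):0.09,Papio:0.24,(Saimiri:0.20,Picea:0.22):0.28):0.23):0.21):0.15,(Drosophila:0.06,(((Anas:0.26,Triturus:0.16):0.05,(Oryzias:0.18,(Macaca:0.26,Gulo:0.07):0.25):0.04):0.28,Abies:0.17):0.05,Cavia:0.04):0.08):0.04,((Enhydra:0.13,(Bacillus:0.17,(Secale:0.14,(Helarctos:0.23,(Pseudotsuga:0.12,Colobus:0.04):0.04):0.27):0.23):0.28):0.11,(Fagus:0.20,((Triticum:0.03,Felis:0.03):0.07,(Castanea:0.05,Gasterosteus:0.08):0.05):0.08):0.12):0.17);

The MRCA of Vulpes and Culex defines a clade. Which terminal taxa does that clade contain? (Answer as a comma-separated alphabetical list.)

Tracing Vulpes: it sits inside (Vulpes,((Pongo,Culex),Papio,(Saimiri,Picea))).
Tracing Culex: it sits inside (Pongo,Culex).
The smallest clade enclosing both is (Vulpes,((Pongo,Culex),Papio,(Saimiri,Picea))); the answer is its 6 terminal taxa in alphabetical order.

Culex, Papio, Picea, Pongo, Saimiri, Vulpes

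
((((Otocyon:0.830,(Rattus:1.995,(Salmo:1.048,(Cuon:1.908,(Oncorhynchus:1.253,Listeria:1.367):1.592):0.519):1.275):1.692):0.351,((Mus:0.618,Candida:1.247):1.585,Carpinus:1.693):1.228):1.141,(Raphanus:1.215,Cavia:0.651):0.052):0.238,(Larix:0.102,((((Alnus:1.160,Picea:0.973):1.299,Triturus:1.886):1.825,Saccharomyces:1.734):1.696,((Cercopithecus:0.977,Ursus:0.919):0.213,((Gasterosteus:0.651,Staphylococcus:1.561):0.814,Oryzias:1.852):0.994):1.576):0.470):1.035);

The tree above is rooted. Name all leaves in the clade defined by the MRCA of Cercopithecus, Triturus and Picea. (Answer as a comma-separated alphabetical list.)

Alnus, Cercopithecus, Gasterosteus, Oryzias, Picea, Saccharomyces, Staphylococcus, Triturus, Ursus

Tracing Cercopithecus: it sits inside (Cercopithecus,Ursus).
Tracing Triturus: it sits inside ((Alnus,Picea),Triturus).
Tracing Picea: it sits inside (Alnus,Picea).
The smallest clade enclosing all 3 is ((((Alnus,Picea),Triturus),Saccharomyces),((Cercopithecus,Ursus),((Gasterosteus,Staphylococcus),Oryzias))); the answer is its 9 terminal taxa in alphabetical order.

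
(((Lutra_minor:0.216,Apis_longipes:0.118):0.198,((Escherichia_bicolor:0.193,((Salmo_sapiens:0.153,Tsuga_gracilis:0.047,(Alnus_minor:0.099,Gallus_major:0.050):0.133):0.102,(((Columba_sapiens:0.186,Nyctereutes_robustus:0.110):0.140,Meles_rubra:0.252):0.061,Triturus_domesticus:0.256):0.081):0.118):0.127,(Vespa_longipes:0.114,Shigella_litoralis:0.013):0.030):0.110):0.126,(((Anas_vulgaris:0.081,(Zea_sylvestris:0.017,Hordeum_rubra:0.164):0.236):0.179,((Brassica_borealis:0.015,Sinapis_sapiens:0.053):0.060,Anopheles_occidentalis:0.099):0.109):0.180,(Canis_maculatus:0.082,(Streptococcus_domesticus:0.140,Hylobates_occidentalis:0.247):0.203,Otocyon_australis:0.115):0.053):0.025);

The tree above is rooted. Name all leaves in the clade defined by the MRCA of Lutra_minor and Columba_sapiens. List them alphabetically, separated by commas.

Tracing Lutra_minor: it sits inside (Lutra_minor,Apis_longipes).
Tracing Columba_sapiens: it sits inside (Columba_sapiens,Nyctereutes_robustus).
The smallest clade enclosing both is ((Lutra_minor,Apis_longipes),((Escherichia_bicolor,((Salmo_sapiens,Tsuga_gracilis,(Alnus_minor,Gallus_major)),(((Columba_sapiens,Nyctereutes_robustus),Meles_rubra),Triturus_domesticus))),(Vespa_longipes,Shigella_litoralis))); the answer is its 13 terminal taxa in alphabetical order.

Alnus_minor, Apis_longipes, Columba_sapiens, Escherichia_bicolor, Gallus_major, Lutra_minor, Meles_rubra, Nyctereutes_robustus, Salmo_sapiens, Shigella_litoralis, Triturus_domesticus, Tsuga_gracilis, Vespa_longipes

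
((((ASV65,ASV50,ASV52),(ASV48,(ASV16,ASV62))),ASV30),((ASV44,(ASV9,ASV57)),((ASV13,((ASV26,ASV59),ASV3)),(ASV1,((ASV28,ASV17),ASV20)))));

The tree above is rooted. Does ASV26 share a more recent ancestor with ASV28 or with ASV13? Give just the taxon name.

The MRCA of ASV26 and ASV13 subtends (ASV13,((ASV26,ASV59),ASV3)) (4 taxa).
The MRCA of ASV26 and ASV28 subtends ((ASV13,((ASV26,ASV59),ASV3)),(ASV1,((ASV28,ASV17),ASV20))) (8 taxa).
The first is nested inside the second, so ASV26 shares a more recent common ancestor with ASV13.

ASV13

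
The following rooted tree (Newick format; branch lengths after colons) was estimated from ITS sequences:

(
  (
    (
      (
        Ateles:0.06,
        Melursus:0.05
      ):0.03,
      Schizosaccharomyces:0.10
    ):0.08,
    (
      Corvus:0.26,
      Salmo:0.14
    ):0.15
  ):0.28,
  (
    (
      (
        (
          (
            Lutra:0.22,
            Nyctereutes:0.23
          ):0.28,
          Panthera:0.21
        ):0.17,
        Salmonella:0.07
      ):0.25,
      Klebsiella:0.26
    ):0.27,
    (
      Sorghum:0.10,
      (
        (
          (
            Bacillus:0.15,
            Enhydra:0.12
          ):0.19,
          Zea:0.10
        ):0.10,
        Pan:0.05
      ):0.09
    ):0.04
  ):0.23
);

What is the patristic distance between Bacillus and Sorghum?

The path runs Bacillus → … → MRCA → … → Sorghum; the MRCA is the node subtending (Sorghum,(((Bacillus,Enhydra),Zea),Pan)).
Branch lengths along that path: 0.15 + 0.19 + 0.10 + 0.09 + 0.10 = 0.63.

0.63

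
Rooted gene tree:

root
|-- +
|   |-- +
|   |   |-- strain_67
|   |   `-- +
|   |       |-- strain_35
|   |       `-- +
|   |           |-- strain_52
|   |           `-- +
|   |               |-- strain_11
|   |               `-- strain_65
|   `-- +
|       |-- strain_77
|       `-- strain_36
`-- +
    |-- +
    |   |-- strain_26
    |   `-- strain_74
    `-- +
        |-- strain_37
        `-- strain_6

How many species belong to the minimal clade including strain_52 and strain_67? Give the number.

5

The MRCA of strain_52 and strain_67 is the node subtending (strain_67,(strain_35,(strain_52,(strain_11,strain_65)))).
That clade contains 5 terminal taxa: strain_11, strain_35, strain_52, strain_65, strain_67.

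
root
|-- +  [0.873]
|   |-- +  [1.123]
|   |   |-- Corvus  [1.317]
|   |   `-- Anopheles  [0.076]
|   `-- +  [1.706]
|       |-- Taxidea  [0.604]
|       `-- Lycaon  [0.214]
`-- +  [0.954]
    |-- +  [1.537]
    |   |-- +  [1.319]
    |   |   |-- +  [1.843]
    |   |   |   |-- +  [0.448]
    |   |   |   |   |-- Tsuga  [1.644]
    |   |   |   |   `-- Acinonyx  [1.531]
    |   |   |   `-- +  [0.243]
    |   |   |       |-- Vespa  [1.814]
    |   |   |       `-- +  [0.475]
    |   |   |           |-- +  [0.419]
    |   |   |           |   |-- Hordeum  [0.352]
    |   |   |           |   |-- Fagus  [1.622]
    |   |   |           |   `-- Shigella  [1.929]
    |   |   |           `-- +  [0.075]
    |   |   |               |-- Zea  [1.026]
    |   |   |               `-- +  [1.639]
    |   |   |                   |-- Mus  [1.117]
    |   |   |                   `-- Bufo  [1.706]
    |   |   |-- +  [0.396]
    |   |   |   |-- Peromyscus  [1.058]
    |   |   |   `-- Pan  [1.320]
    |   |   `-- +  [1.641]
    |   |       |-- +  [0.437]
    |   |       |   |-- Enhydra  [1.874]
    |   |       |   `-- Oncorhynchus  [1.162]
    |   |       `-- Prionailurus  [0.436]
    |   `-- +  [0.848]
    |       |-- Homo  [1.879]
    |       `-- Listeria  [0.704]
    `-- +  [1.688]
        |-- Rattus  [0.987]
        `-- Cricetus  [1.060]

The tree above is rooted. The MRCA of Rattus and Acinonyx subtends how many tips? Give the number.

18

The MRCA of Rattus and Acinonyx is the node subtending (((((Tsuga,Acinonyx),(Vespa,((Hordeum,Fagus,Shigella),(Zea,(Mus,Bufo))))),(Peromyscus,Pan),((Enhydra,Oncorhynchus),Prionailurus)),(Homo,Listeria)),(Rattus,Cricetus)).
That clade contains 18 terminal taxa: Acinonyx, Bufo, Cricetus, Enhydra, Fagus, Homo, Hordeum, Listeria, Mus, Oncorhynchus, Pan, Peromyscus, Prionailurus, Rattus, Shigella, Tsuga, Vespa, Zea.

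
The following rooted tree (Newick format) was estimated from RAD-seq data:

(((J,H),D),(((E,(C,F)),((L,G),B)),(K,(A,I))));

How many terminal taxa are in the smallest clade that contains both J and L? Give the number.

12

The MRCA of J and L is the root, so the clade is the entire tree.
That clade contains 12 terminal taxa: A, B, C, D, E, F, G, H, I, J, K, L.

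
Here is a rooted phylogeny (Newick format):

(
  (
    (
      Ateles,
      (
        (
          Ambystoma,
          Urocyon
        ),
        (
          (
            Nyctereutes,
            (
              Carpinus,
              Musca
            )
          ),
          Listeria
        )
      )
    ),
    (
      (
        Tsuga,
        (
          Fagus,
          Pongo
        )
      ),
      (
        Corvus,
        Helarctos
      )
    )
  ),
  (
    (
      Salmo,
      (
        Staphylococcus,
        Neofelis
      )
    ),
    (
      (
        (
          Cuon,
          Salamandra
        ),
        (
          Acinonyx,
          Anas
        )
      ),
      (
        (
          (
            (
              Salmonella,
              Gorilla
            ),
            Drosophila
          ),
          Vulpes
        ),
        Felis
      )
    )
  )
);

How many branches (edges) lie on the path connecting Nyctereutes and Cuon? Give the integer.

11

The MRCA of Nyctereutes and Cuon is the root of the tree.
From Nyctereutes up to that node: 6 branches. From Cuon up to the same node: 5 branches. Total: 6 + 5 = 11.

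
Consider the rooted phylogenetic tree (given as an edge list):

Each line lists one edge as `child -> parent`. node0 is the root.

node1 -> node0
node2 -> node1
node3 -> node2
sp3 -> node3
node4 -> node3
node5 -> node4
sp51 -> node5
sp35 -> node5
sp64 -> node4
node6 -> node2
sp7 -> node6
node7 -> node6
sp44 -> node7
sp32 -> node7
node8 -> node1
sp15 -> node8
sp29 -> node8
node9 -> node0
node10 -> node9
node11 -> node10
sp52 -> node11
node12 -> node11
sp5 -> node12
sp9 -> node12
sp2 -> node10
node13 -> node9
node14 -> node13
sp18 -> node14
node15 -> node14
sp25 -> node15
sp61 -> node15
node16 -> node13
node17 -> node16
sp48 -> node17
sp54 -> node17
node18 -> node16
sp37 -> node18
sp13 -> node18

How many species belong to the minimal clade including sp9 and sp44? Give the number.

20

The MRCA of sp9 and sp44 is the root, so the clade is the entire tree.
That clade contains 20 terminal taxa: sp13, sp15, sp18, sp2, sp25, sp29, sp3, sp32, sp35, sp37, sp44, sp48, sp5, sp51, sp52, sp54, sp61, sp64, sp7, sp9.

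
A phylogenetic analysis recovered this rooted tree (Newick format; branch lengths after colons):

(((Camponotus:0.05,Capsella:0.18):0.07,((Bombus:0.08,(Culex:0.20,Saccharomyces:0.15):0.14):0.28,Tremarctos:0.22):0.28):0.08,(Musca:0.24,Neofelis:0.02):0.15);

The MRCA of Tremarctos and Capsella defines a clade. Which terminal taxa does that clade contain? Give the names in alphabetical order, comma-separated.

Tracing Tremarctos: it sits inside ((Bombus,(Culex,Saccharomyces)),Tremarctos).
Tracing Capsella: it sits inside (Camponotus,Capsella).
The smallest clade enclosing both is ((Camponotus,Capsella),((Bombus,(Culex,Saccharomyces)),Tremarctos)); the answer is its 6 terminal taxa in alphabetical order.

Bombus, Camponotus, Capsella, Culex, Saccharomyces, Tremarctos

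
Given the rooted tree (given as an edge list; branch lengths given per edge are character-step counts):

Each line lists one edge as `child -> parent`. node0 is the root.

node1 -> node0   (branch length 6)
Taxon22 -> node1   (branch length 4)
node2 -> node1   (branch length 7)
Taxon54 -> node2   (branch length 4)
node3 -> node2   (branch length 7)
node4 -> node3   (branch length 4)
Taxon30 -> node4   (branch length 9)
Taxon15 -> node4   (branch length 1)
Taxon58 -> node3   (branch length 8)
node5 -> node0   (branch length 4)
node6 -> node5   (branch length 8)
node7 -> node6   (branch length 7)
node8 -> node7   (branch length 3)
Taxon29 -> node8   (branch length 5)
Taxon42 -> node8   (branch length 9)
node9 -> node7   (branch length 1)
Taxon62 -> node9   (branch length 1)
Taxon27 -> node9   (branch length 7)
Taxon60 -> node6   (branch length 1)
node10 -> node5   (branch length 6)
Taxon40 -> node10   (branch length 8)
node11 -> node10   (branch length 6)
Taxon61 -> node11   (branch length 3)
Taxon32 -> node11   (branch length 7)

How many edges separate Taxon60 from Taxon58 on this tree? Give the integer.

7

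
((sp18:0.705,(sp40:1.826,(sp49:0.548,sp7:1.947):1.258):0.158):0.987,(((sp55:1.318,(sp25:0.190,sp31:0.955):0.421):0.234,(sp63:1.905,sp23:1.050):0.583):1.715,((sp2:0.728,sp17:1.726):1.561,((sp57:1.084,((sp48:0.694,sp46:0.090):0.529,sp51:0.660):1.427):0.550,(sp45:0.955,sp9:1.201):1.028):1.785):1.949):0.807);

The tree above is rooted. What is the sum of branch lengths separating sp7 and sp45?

10.874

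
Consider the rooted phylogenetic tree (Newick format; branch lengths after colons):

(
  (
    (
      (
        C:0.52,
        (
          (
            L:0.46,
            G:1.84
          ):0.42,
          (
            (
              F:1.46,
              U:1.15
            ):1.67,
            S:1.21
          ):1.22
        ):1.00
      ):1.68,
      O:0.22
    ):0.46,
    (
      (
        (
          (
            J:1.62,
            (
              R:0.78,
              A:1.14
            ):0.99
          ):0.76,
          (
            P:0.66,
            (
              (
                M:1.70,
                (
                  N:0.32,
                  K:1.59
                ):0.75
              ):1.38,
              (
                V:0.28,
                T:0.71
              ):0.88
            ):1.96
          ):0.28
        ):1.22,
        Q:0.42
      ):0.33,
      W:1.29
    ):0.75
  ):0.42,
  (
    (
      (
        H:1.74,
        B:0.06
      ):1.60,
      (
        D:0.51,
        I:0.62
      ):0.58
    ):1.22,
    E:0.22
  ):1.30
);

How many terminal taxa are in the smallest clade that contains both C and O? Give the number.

7

The MRCA of C and O is the node subtending ((C,((L,G),((F,U),S))),O).
That clade contains 7 terminal taxa: C, F, G, L, O, S, U.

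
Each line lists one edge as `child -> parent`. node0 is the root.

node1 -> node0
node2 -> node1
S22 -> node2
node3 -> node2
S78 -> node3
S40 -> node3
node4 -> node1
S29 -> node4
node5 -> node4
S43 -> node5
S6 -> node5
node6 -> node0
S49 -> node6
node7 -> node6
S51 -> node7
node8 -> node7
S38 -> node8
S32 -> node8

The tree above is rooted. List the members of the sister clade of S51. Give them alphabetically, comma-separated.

S51 attaches to the tree at the node subtending (S51,(S38,S32)).
The other lineage descending from that same node — the sister group — is (S38,S32); its 2 tips in alphabetical order are the answer.

S32, S38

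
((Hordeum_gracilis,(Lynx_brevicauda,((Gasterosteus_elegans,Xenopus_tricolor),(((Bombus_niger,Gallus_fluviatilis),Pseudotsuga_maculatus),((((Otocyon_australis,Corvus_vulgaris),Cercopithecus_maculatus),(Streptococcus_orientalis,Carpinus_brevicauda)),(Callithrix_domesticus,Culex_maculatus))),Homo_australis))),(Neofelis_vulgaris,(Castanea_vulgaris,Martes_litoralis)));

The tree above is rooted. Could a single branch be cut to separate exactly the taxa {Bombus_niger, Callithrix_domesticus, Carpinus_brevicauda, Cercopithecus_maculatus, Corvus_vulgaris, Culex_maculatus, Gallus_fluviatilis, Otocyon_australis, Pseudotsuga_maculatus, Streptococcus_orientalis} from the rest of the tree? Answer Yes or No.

The most recent common ancestor of these taxa subtends (((Bombus_niger,Gallus_fluviatilis),Pseudotsuga_maculatus),((((Otocyon_australis,Corvus_vulgaris),Cercopithecus_maculatus),(Streptococcus_orientalis,Carpinus_brevicauda)),(Callithrix_domesticus,Culex_maculatus))).
That clade has exactly 10 tips — every listed taxon and nothing else — so the group is monophyletic.

Yes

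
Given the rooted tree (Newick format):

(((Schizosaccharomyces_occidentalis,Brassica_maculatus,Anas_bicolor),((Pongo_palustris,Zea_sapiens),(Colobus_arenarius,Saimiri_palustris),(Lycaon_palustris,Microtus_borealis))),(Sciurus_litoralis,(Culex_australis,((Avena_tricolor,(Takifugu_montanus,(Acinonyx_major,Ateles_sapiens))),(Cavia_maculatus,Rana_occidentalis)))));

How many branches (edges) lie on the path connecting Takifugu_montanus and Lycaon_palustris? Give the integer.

The MRCA of Takifugu_montanus and Lycaon_palustris is the root of the tree.
From Takifugu_montanus up to that node: 6 branches. From Lycaon_palustris up to the same node: 4 branches. Total: 6 + 4 = 10.

10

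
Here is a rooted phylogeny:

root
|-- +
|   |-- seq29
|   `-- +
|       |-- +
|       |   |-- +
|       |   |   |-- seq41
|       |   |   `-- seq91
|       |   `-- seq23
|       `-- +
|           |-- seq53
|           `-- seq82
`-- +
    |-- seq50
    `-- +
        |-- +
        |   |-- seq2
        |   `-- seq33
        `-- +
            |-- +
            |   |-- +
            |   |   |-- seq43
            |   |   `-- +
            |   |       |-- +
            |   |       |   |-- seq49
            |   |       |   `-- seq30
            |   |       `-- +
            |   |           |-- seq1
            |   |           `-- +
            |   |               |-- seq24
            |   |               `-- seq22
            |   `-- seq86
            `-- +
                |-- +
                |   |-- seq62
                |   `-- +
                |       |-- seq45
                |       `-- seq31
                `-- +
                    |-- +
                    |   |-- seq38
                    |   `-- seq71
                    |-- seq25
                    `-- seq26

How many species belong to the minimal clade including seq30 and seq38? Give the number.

The MRCA of seq30 and seq38 is the node subtending (((seq43,((seq49,seq30),(seq1,(seq24,seq22)))),seq86),((seq62,(seq45,seq31)),((seq38,seq71),seq25,seq26))).
That clade contains 14 terminal taxa: seq1, seq22, seq24, seq25, seq26, seq30, seq31, seq38, seq43, seq45, seq49, seq62, seq71, seq86.

14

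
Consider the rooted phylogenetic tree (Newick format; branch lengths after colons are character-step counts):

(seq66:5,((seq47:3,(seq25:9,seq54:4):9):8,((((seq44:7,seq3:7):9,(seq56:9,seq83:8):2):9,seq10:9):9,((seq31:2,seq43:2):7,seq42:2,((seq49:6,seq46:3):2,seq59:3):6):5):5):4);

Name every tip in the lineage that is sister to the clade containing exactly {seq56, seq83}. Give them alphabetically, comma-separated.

seq3, seq44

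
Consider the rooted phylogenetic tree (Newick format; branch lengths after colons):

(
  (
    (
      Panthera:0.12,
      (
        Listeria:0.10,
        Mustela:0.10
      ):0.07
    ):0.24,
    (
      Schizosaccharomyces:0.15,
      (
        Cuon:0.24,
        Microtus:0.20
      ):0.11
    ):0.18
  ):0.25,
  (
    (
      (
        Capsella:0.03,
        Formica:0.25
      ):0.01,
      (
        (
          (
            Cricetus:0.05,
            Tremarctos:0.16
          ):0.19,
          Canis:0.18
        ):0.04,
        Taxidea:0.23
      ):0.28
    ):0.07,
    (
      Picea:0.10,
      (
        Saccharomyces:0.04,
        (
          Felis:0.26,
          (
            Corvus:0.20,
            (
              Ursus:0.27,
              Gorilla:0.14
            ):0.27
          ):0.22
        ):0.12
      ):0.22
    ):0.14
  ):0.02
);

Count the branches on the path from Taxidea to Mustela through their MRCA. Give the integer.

8

The MRCA of Taxidea and Mustela is the root of the tree.
From Taxidea up to that node: 4 branches. From Mustela up to the same node: 4 branches. Total: 4 + 4 = 8.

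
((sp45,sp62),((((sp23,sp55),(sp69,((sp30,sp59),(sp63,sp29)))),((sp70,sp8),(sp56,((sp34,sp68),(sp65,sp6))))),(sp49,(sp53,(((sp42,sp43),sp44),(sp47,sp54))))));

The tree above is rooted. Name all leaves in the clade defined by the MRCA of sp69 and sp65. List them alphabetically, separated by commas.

sp23, sp29, sp30, sp34, sp55, sp56, sp59, sp6, sp63, sp65, sp68, sp69, sp70, sp8

Tracing sp69: it sits inside (sp69,((sp30,sp59),(sp63,sp29))).
Tracing sp65: it sits inside (sp65,sp6).
The smallest clade enclosing both is (((sp23,sp55),(sp69,((sp30,sp59),(sp63,sp29)))),((sp70,sp8),(sp56,((sp34,sp68),(sp65,sp6))))); the answer is its 14 terminal taxa in alphabetical order.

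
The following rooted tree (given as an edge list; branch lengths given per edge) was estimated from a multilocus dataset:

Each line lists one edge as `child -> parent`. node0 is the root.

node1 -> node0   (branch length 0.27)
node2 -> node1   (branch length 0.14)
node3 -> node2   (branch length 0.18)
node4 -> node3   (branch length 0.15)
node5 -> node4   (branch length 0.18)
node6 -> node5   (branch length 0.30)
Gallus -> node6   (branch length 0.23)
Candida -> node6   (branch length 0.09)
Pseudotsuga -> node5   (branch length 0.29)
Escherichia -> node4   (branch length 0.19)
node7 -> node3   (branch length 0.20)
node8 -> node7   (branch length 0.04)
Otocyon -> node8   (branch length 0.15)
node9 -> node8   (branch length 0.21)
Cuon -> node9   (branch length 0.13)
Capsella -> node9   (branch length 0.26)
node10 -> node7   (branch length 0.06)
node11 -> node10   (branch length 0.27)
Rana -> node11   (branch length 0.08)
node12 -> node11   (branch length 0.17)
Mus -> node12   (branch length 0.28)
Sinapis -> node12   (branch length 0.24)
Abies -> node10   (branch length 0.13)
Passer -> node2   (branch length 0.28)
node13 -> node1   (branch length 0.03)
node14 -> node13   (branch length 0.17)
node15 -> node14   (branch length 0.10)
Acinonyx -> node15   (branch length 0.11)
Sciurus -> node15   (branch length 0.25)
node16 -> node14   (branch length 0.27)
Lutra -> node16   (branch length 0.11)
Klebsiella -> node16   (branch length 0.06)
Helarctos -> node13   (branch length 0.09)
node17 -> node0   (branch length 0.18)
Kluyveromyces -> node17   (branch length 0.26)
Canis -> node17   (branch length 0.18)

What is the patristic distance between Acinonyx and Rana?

The path runs Acinonyx → … → MRCA → … → Rana; the MRCA is the node subtending ((((((Gallus,Candida),Pseudotsuga),Escherichia),((Otocyon,(Cuon,Capsella)),((Rana,(Mus,Sinapis)),Abies))),Passer),(((Acinonyx,Sciurus),(Lutra,Klebsiella)),Helarctos)).
Branch lengths along that path: 0.11 + 0.10 + 0.17 + 0.03 + 0.14 + 0.18 + 0.20 + 0.06 + 0.27 + 0.08 = 1.34.

1.34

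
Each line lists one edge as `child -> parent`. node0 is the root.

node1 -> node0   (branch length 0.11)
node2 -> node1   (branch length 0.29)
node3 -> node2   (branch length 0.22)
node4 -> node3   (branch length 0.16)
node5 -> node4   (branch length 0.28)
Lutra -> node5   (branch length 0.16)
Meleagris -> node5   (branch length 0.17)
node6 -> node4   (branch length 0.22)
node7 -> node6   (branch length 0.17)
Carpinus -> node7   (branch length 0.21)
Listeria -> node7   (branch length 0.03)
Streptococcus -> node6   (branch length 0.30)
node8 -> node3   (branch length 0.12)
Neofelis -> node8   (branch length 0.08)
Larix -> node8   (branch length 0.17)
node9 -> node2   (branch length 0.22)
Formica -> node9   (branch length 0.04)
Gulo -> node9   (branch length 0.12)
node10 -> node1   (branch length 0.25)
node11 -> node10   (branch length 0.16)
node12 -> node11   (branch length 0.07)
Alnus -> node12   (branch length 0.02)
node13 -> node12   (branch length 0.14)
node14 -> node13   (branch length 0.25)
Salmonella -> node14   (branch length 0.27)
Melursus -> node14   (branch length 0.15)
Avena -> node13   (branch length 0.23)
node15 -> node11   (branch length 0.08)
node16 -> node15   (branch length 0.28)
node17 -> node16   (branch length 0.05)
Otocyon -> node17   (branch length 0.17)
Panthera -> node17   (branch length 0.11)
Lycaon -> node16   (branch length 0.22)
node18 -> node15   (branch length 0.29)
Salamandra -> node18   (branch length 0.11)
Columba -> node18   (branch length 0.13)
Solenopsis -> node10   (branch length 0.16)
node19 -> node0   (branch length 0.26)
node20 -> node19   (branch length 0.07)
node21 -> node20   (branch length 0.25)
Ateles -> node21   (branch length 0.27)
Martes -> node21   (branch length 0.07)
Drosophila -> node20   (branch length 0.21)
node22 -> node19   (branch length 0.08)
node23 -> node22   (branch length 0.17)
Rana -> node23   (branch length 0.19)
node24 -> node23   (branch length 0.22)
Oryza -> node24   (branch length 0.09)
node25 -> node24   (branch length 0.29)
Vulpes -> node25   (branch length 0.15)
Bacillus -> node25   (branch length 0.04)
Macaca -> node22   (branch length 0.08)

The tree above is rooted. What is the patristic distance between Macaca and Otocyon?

The path runs Macaca → … → MRCA → … → Otocyon; the MRCA is the root of the tree.
Branch lengths along that path: 0.08 + 0.08 + 0.26 + 0.11 + 0.25 + 0.16 + 0.08 + 0.28 + 0.05 + 0.17 = 1.52.

1.52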